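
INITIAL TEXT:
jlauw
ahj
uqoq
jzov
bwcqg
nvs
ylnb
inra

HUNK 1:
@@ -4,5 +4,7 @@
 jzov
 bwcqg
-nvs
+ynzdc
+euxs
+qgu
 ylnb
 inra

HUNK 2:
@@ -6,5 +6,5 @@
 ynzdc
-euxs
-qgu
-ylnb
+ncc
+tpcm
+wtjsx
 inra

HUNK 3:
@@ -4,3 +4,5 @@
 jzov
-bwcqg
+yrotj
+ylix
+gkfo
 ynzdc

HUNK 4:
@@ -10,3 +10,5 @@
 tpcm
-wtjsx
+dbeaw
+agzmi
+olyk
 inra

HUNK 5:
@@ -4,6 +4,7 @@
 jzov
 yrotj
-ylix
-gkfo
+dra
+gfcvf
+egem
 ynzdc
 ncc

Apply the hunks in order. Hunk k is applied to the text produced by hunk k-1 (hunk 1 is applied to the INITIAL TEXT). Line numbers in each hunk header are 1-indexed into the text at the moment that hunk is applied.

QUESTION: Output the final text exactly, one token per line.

Answer: jlauw
ahj
uqoq
jzov
yrotj
dra
gfcvf
egem
ynzdc
ncc
tpcm
dbeaw
agzmi
olyk
inra

Derivation:
Hunk 1: at line 4 remove [nvs] add [ynzdc,euxs,qgu] -> 10 lines: jlauw ahj uqoq jzov bwcqg ynzdc euxs qgu ylnb inra
Hunk 2: at line 6 remove [euxs,qgu,ylnb] add [ncc,tpcm,wtjsx] -> 10 lines: jlauw ahj uqoq jzov bwcqg ynzdc ncc tpcm wtjsx inra
Hunk 3: at line 4 remove [bwcqg] add [yrotj,ylix,gkfo] -> 12 lines: jlauw ahj uqoq jzov yrotj ylix gkfo ynzdc ncc tpcm wtjsx inra
Hunk 4: at line 10 remove [wtjsx] add [dbeaw,agzmi,olyk] -> 14 lines: jlauw ahj uqoq jzov yrotj ylix gkfo ynzdc ncc tpcm dbeaw agzmi olyk inra
Hunk 5: at line 4 remove [ylix,gkfo] add [dra,gfcvf,egem] -> 15 lines: jlauw ahj uqoq jzov yrotj dra gfcvf egem ynzdc ncc tpcm dbeaw agzmi olyk inra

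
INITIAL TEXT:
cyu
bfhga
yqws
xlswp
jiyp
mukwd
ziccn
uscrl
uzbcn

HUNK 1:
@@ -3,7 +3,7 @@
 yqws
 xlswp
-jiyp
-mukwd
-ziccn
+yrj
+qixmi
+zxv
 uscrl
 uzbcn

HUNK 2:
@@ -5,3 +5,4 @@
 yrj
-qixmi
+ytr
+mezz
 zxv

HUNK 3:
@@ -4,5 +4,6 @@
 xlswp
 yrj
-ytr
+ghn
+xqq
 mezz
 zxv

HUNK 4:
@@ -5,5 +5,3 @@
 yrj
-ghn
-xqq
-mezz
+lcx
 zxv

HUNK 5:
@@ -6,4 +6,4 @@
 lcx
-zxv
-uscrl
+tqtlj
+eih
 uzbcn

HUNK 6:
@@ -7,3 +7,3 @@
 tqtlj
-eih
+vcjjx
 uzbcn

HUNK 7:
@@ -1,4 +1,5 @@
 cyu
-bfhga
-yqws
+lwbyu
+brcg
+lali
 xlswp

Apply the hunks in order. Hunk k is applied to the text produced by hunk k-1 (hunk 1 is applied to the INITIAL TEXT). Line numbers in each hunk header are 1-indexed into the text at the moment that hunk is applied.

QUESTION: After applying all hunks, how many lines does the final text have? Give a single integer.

Hunk 1: at line 3 remove [jiyp,mukwd,ziccn] add [yrj,qixmi,zxv] -> 9 lines: cyu bfhga yqws xlswp yrj qixmi zxv uscrl uzbcn
Hunk 2: at line 5 remove [qixmi] add [ytr,mezz] -> 10 lines: cyu bfhga yqws xlswp yrj ytr mezz zxv uscrl uzbcn
Hunk 3: at line 4 remove [ytr] add [ghn,xqq] -> 11 lines: cyu bfhga yqws xlswp yrj ghn xqq mezz zxv uscrl uzbcn
Hunk 4: at line 5 remove [ghn,xqq,mezz] add [lcx] -> 9 lines: cyu bfhga yqws xlswp yrj lcx zxv uscrl uzbcn
Hunk 5: at line 6 remove [zxv,uscrl] add [tqtlj,eih] -> 9 lines: cyu bfhga yqws xlswp yrj lcx tqtlj eih uzbcn
Hunk 6: at line 7 remove [eih] add [vcjjx] -> 9 lines: cyu bfhga yqws xlswp yrj lcx tqtlj vcjjx uzbcn
Hunk 7: at line 1 remove [bfhga,yqws] add [lwbyu,brcg,lali] -> 10 lines: cyu lwbyu brcg lali xlswp yrj lcx tqtlj vcjjx uzbcn
Final line count: 10

Answer: 10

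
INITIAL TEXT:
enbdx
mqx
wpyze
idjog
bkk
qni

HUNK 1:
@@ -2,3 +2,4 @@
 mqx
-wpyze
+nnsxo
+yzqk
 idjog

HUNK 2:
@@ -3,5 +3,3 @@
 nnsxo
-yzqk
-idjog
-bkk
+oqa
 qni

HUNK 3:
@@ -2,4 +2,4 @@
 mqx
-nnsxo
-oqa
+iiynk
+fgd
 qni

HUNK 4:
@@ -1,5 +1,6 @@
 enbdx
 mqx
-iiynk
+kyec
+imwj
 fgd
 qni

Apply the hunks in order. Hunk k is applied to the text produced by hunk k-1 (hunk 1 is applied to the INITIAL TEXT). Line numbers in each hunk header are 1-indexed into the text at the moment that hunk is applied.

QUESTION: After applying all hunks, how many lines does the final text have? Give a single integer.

Answer: 6

Derivation:
Hunk 1: at line 2 remove [wpyze] add [nnsxo,yzqk] -> 7 lines: enbdx mqx nnsxo yzqk idjog bkk qni
Hunk 2: at line 3 remove [yzqk,idjog,bkk] add [oqa] -> 5 lines: enbdx mqx nnsxo oqa qni
Hunk 3: at line 2 remove [nnsxo,oqa] add [iiynk,fgd] -> 5 lines: enbdx mqx iiynk fgd qni
Hunk 4: at line 1 remove [iiynk] add [kyec,imwj] -> 6 lines: enbdx mqx kyec imwj fgd qni
Final line count: 6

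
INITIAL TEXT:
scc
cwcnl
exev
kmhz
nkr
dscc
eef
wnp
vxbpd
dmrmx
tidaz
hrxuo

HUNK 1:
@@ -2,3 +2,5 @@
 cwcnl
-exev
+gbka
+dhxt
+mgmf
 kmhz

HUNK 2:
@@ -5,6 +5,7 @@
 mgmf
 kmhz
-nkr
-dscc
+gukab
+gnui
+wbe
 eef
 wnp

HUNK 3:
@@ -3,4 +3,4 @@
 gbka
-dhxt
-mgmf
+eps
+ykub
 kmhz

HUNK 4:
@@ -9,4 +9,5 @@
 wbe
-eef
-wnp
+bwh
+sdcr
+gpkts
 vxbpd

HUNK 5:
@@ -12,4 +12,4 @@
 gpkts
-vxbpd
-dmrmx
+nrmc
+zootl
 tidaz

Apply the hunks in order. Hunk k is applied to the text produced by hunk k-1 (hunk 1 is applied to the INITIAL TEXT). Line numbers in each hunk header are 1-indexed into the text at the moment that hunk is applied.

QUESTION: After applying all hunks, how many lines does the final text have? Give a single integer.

Answer: 16

Derivation:
Hunk 1: at line 2 remove [exev] add [gbka,dhxt,mgmf] -> 14 lines: scc cwcnl gbka dhxt mgmf kmhz nkr dscc eef wnp vxbpd dmrmx tidaz hrxuo
Hunk 2: at line 5 remove [nkr,dscc] add [gukab,gnui,wbe] -> 15 lines: scc cwcnl gbka dhxt mgmf kmhz gukab gnui wbe eef wnp vxbpd dmrmx tidaz hrxuo
Hunk 3: at line 3 remove [dhxt,mgmf] add [eps,ykub] -> 15 lines: scc cwcnl gbka eps ykub kmhz gukab gnui wbe eef wnp vxbpd dmrmx tidaz hrxuo
Hunk 4: at line 9 remove [eef,wnp] add [bwh,sdcr,gpkts] -> 16 lines: scc cwcnl gbka eps ykub kmhz gukab gnui wbe bwh sdcr gpkts vxbpd dmrmx tidaz hrxuo
Hunk 5: at line 12 remove [vxbpd,dmrmx] add [nrmc,zootl] -> 16 lines: scc cwcnl gbka eps ykub kmhz gukab gnui wbe bwh sdcr gpkts nrmc zootl tidaz hrxuo
Final line count: 16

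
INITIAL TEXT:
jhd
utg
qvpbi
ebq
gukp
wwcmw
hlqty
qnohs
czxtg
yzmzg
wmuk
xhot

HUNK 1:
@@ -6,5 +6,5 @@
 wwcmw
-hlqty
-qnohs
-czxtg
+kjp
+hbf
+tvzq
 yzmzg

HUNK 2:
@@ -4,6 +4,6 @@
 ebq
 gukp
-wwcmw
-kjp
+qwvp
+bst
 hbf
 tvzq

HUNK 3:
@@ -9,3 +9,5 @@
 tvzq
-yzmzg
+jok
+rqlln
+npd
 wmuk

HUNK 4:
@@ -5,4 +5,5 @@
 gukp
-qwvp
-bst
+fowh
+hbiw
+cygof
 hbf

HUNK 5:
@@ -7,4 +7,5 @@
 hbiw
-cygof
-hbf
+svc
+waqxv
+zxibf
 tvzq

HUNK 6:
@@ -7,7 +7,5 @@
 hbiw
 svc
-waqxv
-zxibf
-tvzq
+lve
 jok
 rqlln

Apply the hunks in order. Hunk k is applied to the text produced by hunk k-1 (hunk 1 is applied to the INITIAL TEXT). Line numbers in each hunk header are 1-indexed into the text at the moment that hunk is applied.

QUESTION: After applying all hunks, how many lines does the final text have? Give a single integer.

Hunk 1: at line 6 remove [hlqty,qnohs,czxtg] add [kjp,hbf,tvzq] -> 12 lines: jhd utg qvpbi ebq gukp wwcmw kjp hbf tvzq yzmzg wmuk xhot
Hunk 2: at line 4 remove [wwcmw,kjp] add [qwvp,bst] -> 12 lines: jhd utg qvpbi ebq gukp qwvp bst hbf tvzq yzmzg wmuk xhot
Hunk 3: at line 9 remove [yzmzg] add [jok,rqlln,npd] -> 14 lines: jhd utg qvpbi ebq gukp qwvp bst hbf tvzq jok rqlln npd wmuk xhot
Hunk 4: at line 5 remove [qwvp,bst] add [fowh,hbiw,cygof] -> 15 lines: jhd utg qvpbi ebq gukp fowh hbiw cygof hbf tvzq jok rqlln npd wmuk xhot
Hunk 5: at line 7 remove [cygof,hbf] add [svc,waqxv,zxibf] -> 16 lines: jhd utg qvpbi ebq gukp fowh hbiw svc waqxv zxibf tvzq jok rqlln npd wmuk xhot
Hunk 6: at line 7 remove [waqxv,zxibf,tvzq] add [lve] -> 14 lines: jhd utg qvpbi ebq gukp fowh hbiw svc lve jok rqlln npd wmuk xhot
Final line count: 14

Answer: 14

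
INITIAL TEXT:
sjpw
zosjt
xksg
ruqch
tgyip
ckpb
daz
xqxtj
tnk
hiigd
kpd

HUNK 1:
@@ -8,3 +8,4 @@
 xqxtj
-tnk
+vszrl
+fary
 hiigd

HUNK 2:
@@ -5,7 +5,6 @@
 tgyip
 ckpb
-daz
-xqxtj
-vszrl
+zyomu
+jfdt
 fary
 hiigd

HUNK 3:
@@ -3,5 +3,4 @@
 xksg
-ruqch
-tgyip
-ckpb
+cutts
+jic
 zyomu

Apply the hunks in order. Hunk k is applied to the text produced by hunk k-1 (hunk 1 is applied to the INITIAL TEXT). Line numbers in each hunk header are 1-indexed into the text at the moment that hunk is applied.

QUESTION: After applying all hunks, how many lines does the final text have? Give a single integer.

Answer: 10

Derivation:
Hunk 1: at line 8 remove [tnk] add [vszrl,fary] -> 12 lines: sjpw zosjt xksg ruqch tgyip ckpb daz xqxtj vszrl fary hiigd kpd
Hunk 2: at line 5 remove [daz,xqxtj,vszrl] add [zyomu,jfdt] -> 11 lines: sjpw zosjt xksg ruqch tgyip ckpb zyomu jfdt fary hiigd kpd
Hunk 3: at line 3 remove [ruqch,tgyip,ckpb] add [cutts,jic] -> 10 lines: sjpw zosjt xksg cutts jic zyomu jfdt fary hiigd kpd
Final line count: 10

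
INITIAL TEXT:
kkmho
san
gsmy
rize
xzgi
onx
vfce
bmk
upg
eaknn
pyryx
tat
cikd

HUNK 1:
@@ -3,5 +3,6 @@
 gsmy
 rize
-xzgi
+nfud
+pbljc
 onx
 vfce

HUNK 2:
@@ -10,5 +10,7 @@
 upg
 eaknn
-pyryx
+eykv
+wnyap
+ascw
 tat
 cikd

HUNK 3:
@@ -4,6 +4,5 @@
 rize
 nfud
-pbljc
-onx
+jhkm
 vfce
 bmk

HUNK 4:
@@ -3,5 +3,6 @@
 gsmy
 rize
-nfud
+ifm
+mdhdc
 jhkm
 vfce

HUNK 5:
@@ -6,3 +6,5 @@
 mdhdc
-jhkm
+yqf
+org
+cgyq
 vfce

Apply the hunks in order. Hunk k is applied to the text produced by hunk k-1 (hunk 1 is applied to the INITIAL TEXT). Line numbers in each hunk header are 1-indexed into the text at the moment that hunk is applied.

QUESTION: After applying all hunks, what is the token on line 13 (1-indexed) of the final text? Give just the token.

Hunk 1: at line 3 remove [xzgi] add [nfud,pbljc] -> 14 lines: kkmho san gsmy rize nfud pbljc onx vfce bmk upg eaknn pyryx tat cikd
Hunk 2: at line 10 remove [pyryx] add [eykv,wnyap,ascw] -> 16 lines: kkmho san gsmy rize nfud pbljc onx vfce bmk upg eaknn eykv wnyap ascw tat cikd
Hunk 3: at line 4 remove [pbljc,onx] add [jhkm] -> 15 lines: kkmho san gsmy rize nfud jhkm vfce bmk upg eaknn eykv wnyap ascw tat cikd
Hunk 4: at line 3 remove [nfud] add [ifm,mdhdc] -> 16 lines: kkmho san gsmy rize ifm mdhdc jhkm vfce bmk upg eaknn eykv wnyap ascw tat cikd
Hunk 5: at line 6 remove [jhkm] add [yqf,org,cgyq] -> 18 lines: kkmho san gsmy rize ifm mdhdc yqf org cgyq vfce bmk upg eaknn eykv wnyap ascw tat cikd
Final line 13: eaknn

Answer: eaknn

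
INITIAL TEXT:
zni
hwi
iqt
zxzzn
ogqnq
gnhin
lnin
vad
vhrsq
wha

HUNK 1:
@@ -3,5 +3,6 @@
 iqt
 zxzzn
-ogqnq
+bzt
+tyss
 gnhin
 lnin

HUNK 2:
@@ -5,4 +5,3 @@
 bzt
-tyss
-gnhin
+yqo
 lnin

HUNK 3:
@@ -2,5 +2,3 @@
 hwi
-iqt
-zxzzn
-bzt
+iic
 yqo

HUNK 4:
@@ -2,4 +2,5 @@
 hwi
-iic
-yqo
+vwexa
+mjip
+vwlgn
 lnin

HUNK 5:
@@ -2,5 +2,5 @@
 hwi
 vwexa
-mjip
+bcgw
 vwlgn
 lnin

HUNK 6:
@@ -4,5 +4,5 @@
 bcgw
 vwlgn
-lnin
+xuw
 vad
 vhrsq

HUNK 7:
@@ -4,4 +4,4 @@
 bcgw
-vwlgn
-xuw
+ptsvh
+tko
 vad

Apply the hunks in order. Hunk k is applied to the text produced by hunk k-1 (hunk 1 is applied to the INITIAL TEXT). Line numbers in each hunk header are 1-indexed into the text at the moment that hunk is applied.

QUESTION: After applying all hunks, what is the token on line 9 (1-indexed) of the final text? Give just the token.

Answer: wha

Derivation:
Hunk 1: at line 3 remove [ogqnq] add [bzt,tyss] -> 11 lines: zni hwi iqt zxzzn bzt tyss gnhin lnin vad vhrsq wha
Hunk 2: at line 5 remove [tyss,gnhin] add [yqo] -> 10 lines: zni hwi iqt zxzzn bzt yqo lnin vad vhrsq wha
Hunk 3: at line 2 remove [iqt,zxzzn,bzt] add [iic] -> 8 lines: zni hwi iic yqo lnin vad vhrsq wha
Hunk 4: at line 2 remove [iic,yqo] add [vwexa,mjip,vwlgn] -> 9 lines: zni hwi vwexa mjip vwlgn lnin vad vhrsq wha
Hunk 5: at line 2 remove [mjip] add [bcgw] -> 9 lines: zni hwi vwexa bcgw vwlgn lnin vad vhrsq wha
Hunk 6: at line 4 remove [lnin] add [xuw] -> 9 lines: zni hwi vwexa bcgw vwlgn xuw vad vhrsq wha
Hunk 7: at line 4 remove [vwlgn,xuw] add [ptsvh,tko] -> 9 lines: zni hwi vwexa bcgw ptsvh tko vad vhrsq wha
Final line 9: wha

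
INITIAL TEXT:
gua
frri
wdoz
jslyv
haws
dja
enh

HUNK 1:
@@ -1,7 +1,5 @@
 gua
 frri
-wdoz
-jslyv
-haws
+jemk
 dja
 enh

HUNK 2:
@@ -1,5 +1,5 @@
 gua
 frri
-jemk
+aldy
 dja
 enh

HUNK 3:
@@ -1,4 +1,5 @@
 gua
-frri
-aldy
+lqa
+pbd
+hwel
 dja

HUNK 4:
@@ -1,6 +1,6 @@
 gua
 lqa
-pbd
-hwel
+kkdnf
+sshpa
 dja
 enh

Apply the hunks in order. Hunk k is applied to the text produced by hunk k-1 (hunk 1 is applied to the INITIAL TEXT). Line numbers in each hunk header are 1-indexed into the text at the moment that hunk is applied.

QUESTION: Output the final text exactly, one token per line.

Hunk 1: at line 1 remove [wdoz,jslyv,haws] add [jemk] -> 5 lines: gua frri jemk dja enh
Hunk 2: at line 1 remove [jemk] add [aldy] -> 5 lines: gua frri aldy dja enh
Hunk 3: at line 1 remove [frri,aldy] add [lqa,pbd,hwel] -> 6 lines: gua lqa pbd hwel dja enh
Hunk 4: at line 1 remove [pbd,hwel] add [kkdnf,sshpa] -> 6 lines: gua lqa kkdnf sshpa dja enh

Answer: gua
lqa
kkdnf
sshpa
dja
enh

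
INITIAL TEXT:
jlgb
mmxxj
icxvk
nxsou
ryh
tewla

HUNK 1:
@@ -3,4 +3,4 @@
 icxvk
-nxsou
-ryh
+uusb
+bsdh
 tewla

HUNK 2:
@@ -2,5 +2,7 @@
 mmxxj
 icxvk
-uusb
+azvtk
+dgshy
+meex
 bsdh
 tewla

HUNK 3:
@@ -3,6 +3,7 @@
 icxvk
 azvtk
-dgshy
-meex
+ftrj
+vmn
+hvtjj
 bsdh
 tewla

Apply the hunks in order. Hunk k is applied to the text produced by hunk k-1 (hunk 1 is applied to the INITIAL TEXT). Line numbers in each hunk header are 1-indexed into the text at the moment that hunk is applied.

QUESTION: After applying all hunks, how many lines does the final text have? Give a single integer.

Answer: 9

Derivation:
Hunk 1: at line 3 remove [nxsou,ryh] add [uusb,bsdh] -> 6 lines: jlgb mmxxj icxvk uusb bsdh tewla
Hunk 2: at line 2 remove [uusb] add [azvtk,dgshy,meex] -> 8 lines: jlgb mmxxj icxvk azvtk dgshy meex bsdh tewla
Hunk 3: at line 3 remove [dgshy,meex] add [ftrj,vmn,hvtjj] -> 9 lines: jlgb mmxxj icxvk azvtk ftrj vmn hvtjj bsdh tewla
Final line count: 9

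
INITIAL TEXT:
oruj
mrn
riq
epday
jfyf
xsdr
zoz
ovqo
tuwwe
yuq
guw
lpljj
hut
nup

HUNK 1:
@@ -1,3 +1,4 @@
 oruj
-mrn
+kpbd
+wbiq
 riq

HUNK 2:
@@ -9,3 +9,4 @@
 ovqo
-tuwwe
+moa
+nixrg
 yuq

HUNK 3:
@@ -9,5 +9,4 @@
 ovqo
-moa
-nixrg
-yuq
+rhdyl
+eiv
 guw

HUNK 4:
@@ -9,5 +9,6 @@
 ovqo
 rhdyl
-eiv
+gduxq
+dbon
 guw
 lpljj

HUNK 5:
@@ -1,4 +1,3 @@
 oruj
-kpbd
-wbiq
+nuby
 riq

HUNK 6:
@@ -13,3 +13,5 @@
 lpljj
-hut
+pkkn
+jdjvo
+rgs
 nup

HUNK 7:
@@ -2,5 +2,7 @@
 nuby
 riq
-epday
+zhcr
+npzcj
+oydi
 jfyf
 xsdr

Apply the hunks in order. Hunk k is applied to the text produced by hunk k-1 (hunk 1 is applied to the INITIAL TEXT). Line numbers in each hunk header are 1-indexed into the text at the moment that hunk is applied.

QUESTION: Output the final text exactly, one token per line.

Answer: oruj
nuby
riq
zhcr
npzcj
oydi
jfyf
xsdr
zoz
ovqo
rhdyl
gduxq
dbon
guw
lpljj
pkkn
jdjvo
rgs
nup

Derivation:
Hunk 1: at line 1 remove [mrn] add [kpbd,wbiq] -> 15 lines: oruj kpbd wbiq riq epday jfyf xsdr zoz ovqo tuwwe yuq guw lpljj hut nup
Hunk 2: at line 9 remove [tuwwe] add [moa,nixrg] -> 16 lines: oruj kpbd wbiq riq epday jfyf xsdr zoz ovqo moa nixrg yuq guw lpljj hut nup
Hunk 3: at line 9 remove [moa,nixrg,yuq] add [rhdyl,eiv] -> 15 lines: oruj kpbd wbiq riq epday jfyf xsdr zoz ovqo rhdyl eiv guw lpljj hut nup
Hunk 4: at line 9 remove [eiv] add [gduxq,dbon] -> 16 lines: oruj kpbd wbiq riq epday jfyf xsdr zoz ovqo rhdyl gduxq dbon guw lpljj hut nup
Hunk 5: at line 1 remove [kpbd,wbiq] add [nuby] -> 15 lines: oruj nuby riq epday jfyf xsdr zoz ovqo rhdyl gduxq dbon guw lpljj hut nup
Hunk 6: at line 13 remove [hut] add [pkkn,jdjvo,rgs] -> 17 lines: oruj nuby riq epday jfyf xsdr zoz ovqo rhdyl gduxq dbon guw lpljj pkkn jdjvo rgs nup
Hunk 7: at line 2 remove [epday] add [zhcr,npzcj,oydi] -> 19 lines: oruj nuby riq zhcr npzcj oydi jfyf xsdr zoz ovqo rhdyl gduxq dbon guw lpljj pkkn jdjvo rgs nup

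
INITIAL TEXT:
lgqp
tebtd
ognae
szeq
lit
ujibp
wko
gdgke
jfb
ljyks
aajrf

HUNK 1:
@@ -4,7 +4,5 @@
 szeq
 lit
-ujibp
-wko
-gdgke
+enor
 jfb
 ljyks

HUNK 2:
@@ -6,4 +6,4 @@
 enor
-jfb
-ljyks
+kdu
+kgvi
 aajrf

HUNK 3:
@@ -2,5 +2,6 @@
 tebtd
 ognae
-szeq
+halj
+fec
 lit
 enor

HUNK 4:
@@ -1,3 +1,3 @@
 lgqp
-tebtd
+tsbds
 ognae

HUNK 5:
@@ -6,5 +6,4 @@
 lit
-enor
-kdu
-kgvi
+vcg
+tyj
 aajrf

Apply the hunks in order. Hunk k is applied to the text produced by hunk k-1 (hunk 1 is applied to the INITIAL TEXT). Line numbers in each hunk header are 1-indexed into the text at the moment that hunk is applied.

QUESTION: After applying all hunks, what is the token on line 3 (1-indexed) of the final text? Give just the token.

Answer: ognae

Derivation:
Hunk 1: at line 4 remove [ujibp,wko,gdgke] add [enor] -> 9 lines: lgqp tebtd ognae szeq lit enor jfb ljyks aajrf
Hunk 2: at line 6 remove [jfb,ljyks] add [kdu,kgvi] -> 9 lines: lgqp tebtd ognae szeq lit enor kdu kgvi aajrf
Hunk 3: at line 2 remove [szeq] add [halj,fec] -> 10 lines: lgqp tebtd ognae halj fec lit enor kdu kgvi aajrf
Hunk 4: at line 1 remove [tebtd] add [tsbds] -> 10 lines: lgqp tsbds ognae halj fec lit enor kdu kgvi aajrf
Hunk 5: at line 6 remove [enor,kdu,kgvi] add [vcg,tyj] -> 9 lines: lgqp tsbds ognae halj fec lit vcg tyj aajrf
Final line 3: ognae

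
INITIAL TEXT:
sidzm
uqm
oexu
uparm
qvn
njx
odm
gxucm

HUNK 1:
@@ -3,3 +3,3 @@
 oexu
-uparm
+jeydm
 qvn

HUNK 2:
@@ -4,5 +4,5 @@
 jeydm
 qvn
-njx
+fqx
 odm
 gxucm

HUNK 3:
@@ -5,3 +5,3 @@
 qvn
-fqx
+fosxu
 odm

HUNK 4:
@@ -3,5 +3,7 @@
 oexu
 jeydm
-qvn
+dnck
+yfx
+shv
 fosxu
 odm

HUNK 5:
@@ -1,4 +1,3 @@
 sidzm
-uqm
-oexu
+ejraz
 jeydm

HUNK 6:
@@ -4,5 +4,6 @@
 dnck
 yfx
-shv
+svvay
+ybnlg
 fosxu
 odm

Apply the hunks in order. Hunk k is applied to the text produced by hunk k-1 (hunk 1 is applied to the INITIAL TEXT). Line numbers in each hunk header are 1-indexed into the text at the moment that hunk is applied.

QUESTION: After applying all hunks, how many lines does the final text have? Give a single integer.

Hunk 1: at line 3 remove [uparm] add [jeydm] -> 8 lines: sidzm uqm oexu jeydm qvn njx odm gxucm
Hunk 2: at line 4 remove [njx] add [fqx] -> 8 lines: sidzm uqm oexu jeydm qvn fqx odm gxucm
Hunk 3: at line 5 remove [fqx] add [fosxu] -> 8 lines: sidzm uqm oexu jeydm qvn fosxu odm gxucm
Hunk 4: at line 3 remove [qvn] add [dnck,yfx,shv] -> 10 lines: sidzm uqm oexu jeydm dnck yfx shv fosxu odm gxucm
Hunk 5: at line 1 remove [uqm,oexu] add [ejraz] -> 9 lines: sidzm ejraz jeydm dnck yfx shv fosxu odm gxucm
Hunk 6: at line 4 remove [shv] add [svvay,ybnlg] -> 10 lines: sidzm ejraz jeydm dnck yfx svvay ybnlg fosxu odm gxucm
Final line count: 10

Answer: 10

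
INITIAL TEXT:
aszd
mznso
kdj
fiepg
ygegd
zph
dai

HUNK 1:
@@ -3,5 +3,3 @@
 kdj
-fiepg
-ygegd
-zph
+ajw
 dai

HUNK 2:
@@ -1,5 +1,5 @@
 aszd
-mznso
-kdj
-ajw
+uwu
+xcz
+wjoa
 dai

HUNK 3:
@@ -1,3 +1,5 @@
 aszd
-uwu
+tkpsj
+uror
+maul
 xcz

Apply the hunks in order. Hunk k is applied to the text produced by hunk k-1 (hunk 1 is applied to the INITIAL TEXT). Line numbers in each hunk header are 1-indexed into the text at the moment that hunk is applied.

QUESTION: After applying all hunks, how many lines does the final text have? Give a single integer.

Answer: 7

Derivation:
Hunk 1: at line 3 remove [fiepg,ygegd,zph] add [ajw] -> 5 lines: aszd mznso kdj ajw dai
Hunk 2: at line 1 remove [mznso,kdj,ajw] add [uwu,xcz,wjoa] -> 5 lines: aszd uwu xcz wjoa dai
Hunk 3: at line 1 remove [uwu] add [tkpsj,uror,maul] -> 7 lines: aszd tkpsj uror maul xcz wjoa dai
Final line count: 7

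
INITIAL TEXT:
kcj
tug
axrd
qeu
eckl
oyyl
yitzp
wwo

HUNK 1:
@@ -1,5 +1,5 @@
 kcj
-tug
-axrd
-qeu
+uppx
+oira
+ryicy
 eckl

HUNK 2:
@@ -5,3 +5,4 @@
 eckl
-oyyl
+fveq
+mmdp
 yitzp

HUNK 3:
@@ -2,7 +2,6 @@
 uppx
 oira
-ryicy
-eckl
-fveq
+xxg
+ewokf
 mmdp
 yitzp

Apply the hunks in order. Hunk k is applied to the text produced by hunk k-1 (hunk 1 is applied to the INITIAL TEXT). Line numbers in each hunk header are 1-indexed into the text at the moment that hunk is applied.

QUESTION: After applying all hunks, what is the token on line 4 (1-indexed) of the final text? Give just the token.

Answer: xxg

Derivation:
Hunk 1: at line 1 remove [tug,axrd,qeu] add [uppx,oira,ryicy] -> 8 lines: kcj uppx oira ryicy eckl oyyl yitzp wwo
Hunk 2: at line 5 remove [oyyl] add [fveq,mmdp] -> 9 lines: kcj uppx oira ryicy eckl fveq mmdp yitzp wwo
Hunk 3: at line 2 remove [ryicy,eckl,fveq] add [xxg,ewokf] -> 8 lines: kcj uppx oira xxg ewokf mmdp yitzp wwo
Final line 4: xxg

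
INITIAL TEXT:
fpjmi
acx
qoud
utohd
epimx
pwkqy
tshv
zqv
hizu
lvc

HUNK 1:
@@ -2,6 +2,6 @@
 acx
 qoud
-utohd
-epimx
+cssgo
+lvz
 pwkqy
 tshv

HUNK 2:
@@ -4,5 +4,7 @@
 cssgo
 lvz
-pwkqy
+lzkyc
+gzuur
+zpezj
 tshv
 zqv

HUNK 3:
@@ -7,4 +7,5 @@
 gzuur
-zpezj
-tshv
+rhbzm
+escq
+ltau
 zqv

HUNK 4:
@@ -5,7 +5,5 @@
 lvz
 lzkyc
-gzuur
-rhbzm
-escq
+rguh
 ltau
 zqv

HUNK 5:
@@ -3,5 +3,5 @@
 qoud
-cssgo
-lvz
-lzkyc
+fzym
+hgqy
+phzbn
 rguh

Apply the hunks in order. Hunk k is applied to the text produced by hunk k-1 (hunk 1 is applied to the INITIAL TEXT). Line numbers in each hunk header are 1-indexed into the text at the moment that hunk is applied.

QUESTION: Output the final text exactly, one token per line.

Answer: fpjmi
acx
qoud
fzym
hgqy
phzbn
rguh
ltau
zqv
hizu
lvc

Derivation:
Hunk 1: at line 2 remove [utohd,epimx] add [cssgo,lvz] -> 10 lines: fpjmi acx qoud cssgo lvz pwkqy tshv zqv hizu lvc
Hunk 2: at line 4 remove [pwkqy] add [lzkyc,gzuur,zpezj] -> 12 lines: fpjmi acx qoud cssgo lvz lzkyc gzuur zpezj tshv zqv hizu lvc
Hunk 3: at line 7 remove [zpezj,tshv] add [rhbzm,escq,ltau] -> 13 lines: fpjmi acx qoud cssgo lvz lzkyc gzuur rhbzm escq ltau zqv hizu lvc
Hunk 4: at line 5 remove [gzuur,rhbzm,escq] add [rguh] -> 11 lines: fpjmi acx qoud cssgo lvz lzkyc rguh ltau zqv hizu lvc
Hunk 5: at line 3 remove [cssgo,lvz,lzkyc] add [fzym,hgqy,phzbn] -> 11 lines: fpjmi acx qoud fzym hgqy phzbn rguh ltau zqv hizu lvc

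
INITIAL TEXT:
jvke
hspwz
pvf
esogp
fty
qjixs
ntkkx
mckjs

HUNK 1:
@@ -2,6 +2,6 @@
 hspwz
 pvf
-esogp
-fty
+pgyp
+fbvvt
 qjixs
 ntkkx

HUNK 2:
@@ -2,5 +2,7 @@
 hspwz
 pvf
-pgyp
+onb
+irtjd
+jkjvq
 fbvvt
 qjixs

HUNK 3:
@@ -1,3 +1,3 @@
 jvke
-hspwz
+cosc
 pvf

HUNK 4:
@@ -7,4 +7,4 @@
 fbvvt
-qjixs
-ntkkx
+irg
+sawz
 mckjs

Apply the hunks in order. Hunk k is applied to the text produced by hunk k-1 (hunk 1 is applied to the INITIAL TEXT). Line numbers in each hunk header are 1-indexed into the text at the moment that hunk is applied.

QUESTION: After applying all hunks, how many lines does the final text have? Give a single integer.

Hunk 1: at line 2 remove [esogp,fty] add [pgyp,fbvvt] -> 8 lines: jvke hspwz pvf pgyp fbvvt qjixs ntkkx mckjs
Hunk 2: at line 2 remove [pgyp] add [onb,irtjd,jkjvq] -> 10 lines: jvke hspwz pvf onb irtjd jkjvq fbvvt qjixs ntkkx mckjs
Hunk 3: at line 1 remove [hspwz] add [cosc] -> 10 lines: jvke cosc pvf onb irtjd jkjvq fbvvt qjixs ntkkx mckjs
Hunk 4: at line 7 remove [qjixs,ntkkx] add [irg,sawz] -> 10 lines: jvke cosc pvf onb irtjd jkjvq fbvvt irg sawz mckjs
Final line count: 10

Answer: 10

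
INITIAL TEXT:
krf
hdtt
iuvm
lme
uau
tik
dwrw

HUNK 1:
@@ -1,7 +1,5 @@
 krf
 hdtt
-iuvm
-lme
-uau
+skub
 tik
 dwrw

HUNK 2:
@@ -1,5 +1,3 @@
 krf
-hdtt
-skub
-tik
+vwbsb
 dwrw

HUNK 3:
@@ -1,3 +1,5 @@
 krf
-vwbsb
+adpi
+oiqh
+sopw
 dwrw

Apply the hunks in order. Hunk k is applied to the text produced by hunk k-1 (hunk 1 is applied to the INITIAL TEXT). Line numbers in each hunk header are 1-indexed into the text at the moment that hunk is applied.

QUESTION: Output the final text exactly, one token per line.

Answer: krf
adpi
oiqh
sopw
dwrw

Derivation:
Hunk 1: at line 1 remove [iuvm,lme,uau] add [skub] -> 5 lines: krf hdtt skub tik dwrw
Hunk 2: at line 1 remove [hdtt,skub,tik] add [vwbsb] -> 3 lines: krf vwbsb dwrw
Hunk 3: at line 1 remove [vwbsb] add [adpi,oiqh,sopw] -> 5 lines: krf adpi oiqh sopw dwrw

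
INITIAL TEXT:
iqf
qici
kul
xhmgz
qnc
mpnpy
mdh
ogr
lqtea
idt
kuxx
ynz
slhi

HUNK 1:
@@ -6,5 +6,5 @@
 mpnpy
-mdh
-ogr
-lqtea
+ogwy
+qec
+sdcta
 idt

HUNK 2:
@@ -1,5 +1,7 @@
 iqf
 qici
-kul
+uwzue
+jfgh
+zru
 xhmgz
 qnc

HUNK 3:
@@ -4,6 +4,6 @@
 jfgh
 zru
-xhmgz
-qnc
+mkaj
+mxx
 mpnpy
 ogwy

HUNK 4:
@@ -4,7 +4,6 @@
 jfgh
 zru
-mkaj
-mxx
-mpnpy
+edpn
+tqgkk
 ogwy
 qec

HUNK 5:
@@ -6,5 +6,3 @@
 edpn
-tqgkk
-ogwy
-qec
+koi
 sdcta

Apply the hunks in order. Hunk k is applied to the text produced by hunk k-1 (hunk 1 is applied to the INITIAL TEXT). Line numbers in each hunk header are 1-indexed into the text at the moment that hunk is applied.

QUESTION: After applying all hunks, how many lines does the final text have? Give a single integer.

Answer: 12

Derivation:
Hunk 1: at line 6 remove [mdh,ogr,lqtea] add [ogwy,qec,sdcta] -> 13 lines: iqf qici kul xhmgz qnc mpnpy ogwy qec sdcta idt kuxx ynz slhi
Hunk 2: at line 1 remove [kul] add [uwzue,jfgh,zru] -> 15 lines: iqf qici uwzue jfgh zru xhmgz qnc mpnpy ogwy qec sdcta idt kuxx ynz slhi
Hunk 3: at line 4 remove [xhmgz,qnc] add [mkaj,mxx] -> 15 lines: iqf qici uwzue jfgh zru mkaj mxx mpnpy ogwy qec sdcta idt kuxx ynz slhi
Hunk 4: at line 4 remove [mkaj,mxx,mpnpy] add [edpn,tqgkk] -> 14 lines: iqf qici uwzue jfgh zru edpn tqgkk ogwy qec sdcta idt kuxx ynz slhi
Hunk 5: at line 6 remove [tqgkk,ogwy,qec] add [koi] -> 12 lines: iqf qici uwzue jfgh zru edpn koi sdcta idt kuxx ynz slhi
Final line count: 12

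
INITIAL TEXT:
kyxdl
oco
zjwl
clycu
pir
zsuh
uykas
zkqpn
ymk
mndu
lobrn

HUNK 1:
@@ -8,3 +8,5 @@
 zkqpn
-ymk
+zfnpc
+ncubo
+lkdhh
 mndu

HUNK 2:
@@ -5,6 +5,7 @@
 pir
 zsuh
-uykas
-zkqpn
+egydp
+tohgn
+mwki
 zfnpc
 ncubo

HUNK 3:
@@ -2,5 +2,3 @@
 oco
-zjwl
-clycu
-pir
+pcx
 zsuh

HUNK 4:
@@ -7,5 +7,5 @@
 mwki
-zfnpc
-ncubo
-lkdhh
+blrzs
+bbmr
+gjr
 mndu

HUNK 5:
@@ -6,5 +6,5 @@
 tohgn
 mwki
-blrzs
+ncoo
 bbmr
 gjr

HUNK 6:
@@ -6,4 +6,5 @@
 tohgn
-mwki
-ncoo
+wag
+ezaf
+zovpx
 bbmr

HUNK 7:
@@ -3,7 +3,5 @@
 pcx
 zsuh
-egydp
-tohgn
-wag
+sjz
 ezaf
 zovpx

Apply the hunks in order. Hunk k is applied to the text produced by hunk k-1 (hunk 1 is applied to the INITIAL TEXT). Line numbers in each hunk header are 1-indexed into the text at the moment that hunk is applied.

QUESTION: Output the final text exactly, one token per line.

Answer: kyxdl
oco
pcx
zsuh
sjz
ezaf
zovpx
bbmr
gjr
mndu
lobrn

Derivation:
Hunk 1: at line 8 remove [ymk] add [zfnpc,ncubo,lkdhh] -> 13 lines: kyxdl oco zjwl clycu pir zsuh uykas zkqpn zfnpc ncubo lkdhh mndu lobrn
Hunk 2: at line 5 remove [uykas,zkqpn] add [egydp,tohgn,mwki] -> 14 lines: kyxdl oco zjwl clycu pir zsuh egydp tohgn mwki zfnpc ncubo lkdhh mndu lobrn
Hunk 3: at line 2 remove [zjwl,clycu,pir] add [pcx] -> 12 lines: kyxdl oco pcx zsuh egydp tohgn mwki zfnpc ncubo lkdhh mndu lobrn
Hunk 4: at line 7 remove [zfnpc,ncubo,lkdhh] add [blrzs,bbmr,gjr] -> 12 lines: kyxdl oco pcx zsuh egydp tohgn mwki blrzs bbmr gjr mndu lobrn
Hunk 5: at line 6 remove [blrzs] add [ncoo] -> 12 lines: kyxdl oco pcx zsuh egydp tohgn mwki ncoo bbmr gjr mndu lobrn
Hunk 6: at line 6 remove [mwki,ncoo] add [wag,ezaf,zovpx] -> 13 lines: kyxdl oco pcx zsuh egydp tohgn wag ezaf zovpx bbmr gjr mndu lobrn
Hunk 7: at line 3 remove [egydp,tohgn,wag] add [sjz] -> 11 lines: kyxdl oco pcx zsuh sjz ezaf zovpx bbmr gjr mndu lobrn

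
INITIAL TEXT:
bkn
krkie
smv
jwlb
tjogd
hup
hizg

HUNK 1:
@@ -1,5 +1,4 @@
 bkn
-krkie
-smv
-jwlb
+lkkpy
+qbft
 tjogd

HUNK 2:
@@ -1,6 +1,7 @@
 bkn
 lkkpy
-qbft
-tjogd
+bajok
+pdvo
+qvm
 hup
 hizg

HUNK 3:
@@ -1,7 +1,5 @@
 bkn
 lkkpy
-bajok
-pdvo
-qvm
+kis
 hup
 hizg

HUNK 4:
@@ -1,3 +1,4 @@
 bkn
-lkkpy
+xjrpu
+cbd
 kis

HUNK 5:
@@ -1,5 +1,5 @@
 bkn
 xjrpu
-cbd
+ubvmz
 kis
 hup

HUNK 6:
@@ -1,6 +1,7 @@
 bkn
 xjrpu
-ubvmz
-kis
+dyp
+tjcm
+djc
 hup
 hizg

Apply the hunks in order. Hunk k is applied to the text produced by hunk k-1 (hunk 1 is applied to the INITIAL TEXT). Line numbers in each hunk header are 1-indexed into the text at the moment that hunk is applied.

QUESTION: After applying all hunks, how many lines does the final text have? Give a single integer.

Answer: 7

Derivation:
Hunk 1: at line 1 remove [krkie,smv,jwlb] add [lkkpy,qbft] -> 6 lines: bkn lkkpy qbft tjogd hup hizg
Hunk 2: at line 1 remove [qbft,tjogd] add [bajok,pdvo,qvm] -> 7 lines: bkn lkkpy bajok pdvo qvm hup hizg
Hunk 3: at line 1 remove [bajok,pdvo,qvm] add [kis] -> 5 lines: bkn lkkpy kis hup hizg
Hunk 4: at line 1 remove [lkkpy] add [xjrpu,cbd] -> 6 lines: bkn xjrpu cbd kis hup hizg
Hunk 5: at line 1 remove [cbd] add [ubvmz] -> 6 lines: bkn xjrpu ubvmz kis hup hizg
Hunk 6: at line 1 remove [ubvmz,kis] add [dyp,tjcm,djc] -> 7 lines: bkn xjrpu dyp tjcm djc hup hizg
Final line count: 7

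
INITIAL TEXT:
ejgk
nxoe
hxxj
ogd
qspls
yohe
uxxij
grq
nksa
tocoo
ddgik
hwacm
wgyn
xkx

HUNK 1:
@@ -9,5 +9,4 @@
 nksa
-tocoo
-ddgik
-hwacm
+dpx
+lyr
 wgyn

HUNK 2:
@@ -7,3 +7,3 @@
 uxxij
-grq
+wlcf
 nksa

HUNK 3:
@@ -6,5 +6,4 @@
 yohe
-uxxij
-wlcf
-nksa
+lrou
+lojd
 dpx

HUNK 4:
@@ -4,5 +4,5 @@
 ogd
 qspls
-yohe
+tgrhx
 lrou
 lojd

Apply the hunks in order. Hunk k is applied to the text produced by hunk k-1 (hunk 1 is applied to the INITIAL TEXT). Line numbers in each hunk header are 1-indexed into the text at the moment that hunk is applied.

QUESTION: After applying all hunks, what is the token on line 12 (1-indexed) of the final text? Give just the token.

Answer: xkx

Derivation:
Hunk 1: at line 9 remove [tocoo,ddgik,hwacm] add [dpx,lyr] -> 13 lines: ejgk nxoe hxxj ogd qspls yohe uxxij grq nksa dpx lyr wgyn xkx
Hunk 2: at line 7 remove [grq] add [wlcf] -> 13 lines: ejgk nxoe hxxj ogd qspls yohe uxxij wlcf nksa dpx lyr wgyn xkx
Hunk 3: at line 6 remove [uxxij,wlcf,nksa] add [lrou,lojd] -> 12 lines: ejgk nxoe hxxj ogd qspls yohe lrou lojd dpx lyr wgyn xkx
Hunk 4: at line 4 remove [yohe] add [tgrhx] -> 12 lines: ejgk nxoe hxxj ogd qspls tgrhx lrou lojd dpx lyr wgyn xkx
Final line 12: xkx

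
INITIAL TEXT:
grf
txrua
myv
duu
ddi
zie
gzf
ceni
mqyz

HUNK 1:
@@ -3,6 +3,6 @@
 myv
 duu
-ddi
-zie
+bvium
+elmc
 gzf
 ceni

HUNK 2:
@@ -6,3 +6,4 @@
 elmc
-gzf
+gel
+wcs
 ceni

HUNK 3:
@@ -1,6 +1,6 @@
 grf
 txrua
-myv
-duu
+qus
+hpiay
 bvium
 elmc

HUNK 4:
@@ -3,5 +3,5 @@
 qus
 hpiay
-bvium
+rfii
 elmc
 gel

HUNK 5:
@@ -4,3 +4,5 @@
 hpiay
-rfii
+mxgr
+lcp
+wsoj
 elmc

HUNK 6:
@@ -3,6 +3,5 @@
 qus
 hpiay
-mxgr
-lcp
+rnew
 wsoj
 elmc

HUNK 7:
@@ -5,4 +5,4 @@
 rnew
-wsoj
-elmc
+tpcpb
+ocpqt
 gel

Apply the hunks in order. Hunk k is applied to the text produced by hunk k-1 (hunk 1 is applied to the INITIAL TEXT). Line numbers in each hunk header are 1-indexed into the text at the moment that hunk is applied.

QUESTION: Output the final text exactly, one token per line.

Answer: grf
txrua
qus
hpiay
rnew
tpcpb
ocpqt
gel
wcs
ceni
mqyz

Derivation:
Hunk 1: at line 3 remove [ddi,zie] add [bvium,elmc] -> 9 lines: grf txrua myv duu bvium elmc gzf ceni mqyz
Hunk 2: at line 6 remove [gzf] add [gel,wcs] -> 10 lines: grf txrua myv duu bvium elmc gel wcs ceni mqyz
Hunk 3: at line 1 remove [myv,duu] add [qus,hpiay] -> 10 lines: grf txrua qus hpiay bvium elmc gel wcs ceni mqyz
Hunk 4: at line 3 remove [bvium] add [rfii] -> 10 lines: grf txrua qus hpiay rfii elmc gel wcs ceni mqyz
Hunk 5: at line 4 remove [rfii] add [mxgr,lcp,wsoj] -> 12 lines: grf txrua qus hpiay mxgr lcp wsoj elmc gel wcs ceni mqyz
Hunk 6: at line 3 remove [mxgr,lcp] add [rnew] -> 11 lines: grf txrua qus hpiay rnew wsoj elmc gel wcs ceni mqyz
Hunk 7: at line 5 remove [wsoj,elmc] add [tpcpb,ocpqt] -> 11 lines: grf txrua qus hpiay rnew tpcpb ocpqt gel wcs ceni mqyz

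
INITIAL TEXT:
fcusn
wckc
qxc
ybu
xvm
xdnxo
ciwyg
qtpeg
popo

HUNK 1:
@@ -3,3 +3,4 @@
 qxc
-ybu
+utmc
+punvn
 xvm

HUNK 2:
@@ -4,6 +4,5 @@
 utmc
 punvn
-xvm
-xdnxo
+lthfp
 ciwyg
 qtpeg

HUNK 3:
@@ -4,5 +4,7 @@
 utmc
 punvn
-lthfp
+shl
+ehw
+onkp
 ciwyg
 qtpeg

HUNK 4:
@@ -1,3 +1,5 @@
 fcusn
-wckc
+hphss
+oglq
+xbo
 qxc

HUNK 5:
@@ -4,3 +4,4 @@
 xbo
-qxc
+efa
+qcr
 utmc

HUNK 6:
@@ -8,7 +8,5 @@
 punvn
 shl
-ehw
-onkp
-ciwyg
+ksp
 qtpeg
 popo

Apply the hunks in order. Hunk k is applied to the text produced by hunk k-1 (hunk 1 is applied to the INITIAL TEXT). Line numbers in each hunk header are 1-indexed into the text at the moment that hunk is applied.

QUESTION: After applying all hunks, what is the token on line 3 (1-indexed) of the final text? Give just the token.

Hunk 1: at line 3 remove [ybu] add [utmc,punvn] -> 10 lines: fcusn wckc qxc utmc punvn xvm xdnxo ciwyg qtpeg popo
Hunk 2: at line 4 remove [xvm,xdnxo] add [lthfp] -> 9 lines: fcusn wckc qxc utmc punvn lthfp ciwyg qtpeg popo
Hunk 3: at line 4 remove [lthfp] add [shl,ehw,onkp] -> 11 lines: fcusn wckc qxc utmc punvn shl ehw onkp ciwyg qtpeg popo
Hunk 4: at line 1 remove [wckc] add [hphss,oglq,xbo] -> 13 lines: fcusn hphss oglq xbo qxc utmc punvn shl ehw onkp ciwyg qtpeg popo
Hunk 5: at line 4 remove [qxc] add [efa,qcr] -> 14 lines: fcusn hphss oglq xbo efa qcr utmc punvn shl ehw onkp ciwyg qtpeg popo
Hunk 6: at line 8 remove [ehw,onkp,ciwyg] add [ksp] -> 12 lines: fcusn hphss oglq xbo efa qcr utmc punvn shl ksp qtpeg popo
Final line 3: oglq

Answer: oglq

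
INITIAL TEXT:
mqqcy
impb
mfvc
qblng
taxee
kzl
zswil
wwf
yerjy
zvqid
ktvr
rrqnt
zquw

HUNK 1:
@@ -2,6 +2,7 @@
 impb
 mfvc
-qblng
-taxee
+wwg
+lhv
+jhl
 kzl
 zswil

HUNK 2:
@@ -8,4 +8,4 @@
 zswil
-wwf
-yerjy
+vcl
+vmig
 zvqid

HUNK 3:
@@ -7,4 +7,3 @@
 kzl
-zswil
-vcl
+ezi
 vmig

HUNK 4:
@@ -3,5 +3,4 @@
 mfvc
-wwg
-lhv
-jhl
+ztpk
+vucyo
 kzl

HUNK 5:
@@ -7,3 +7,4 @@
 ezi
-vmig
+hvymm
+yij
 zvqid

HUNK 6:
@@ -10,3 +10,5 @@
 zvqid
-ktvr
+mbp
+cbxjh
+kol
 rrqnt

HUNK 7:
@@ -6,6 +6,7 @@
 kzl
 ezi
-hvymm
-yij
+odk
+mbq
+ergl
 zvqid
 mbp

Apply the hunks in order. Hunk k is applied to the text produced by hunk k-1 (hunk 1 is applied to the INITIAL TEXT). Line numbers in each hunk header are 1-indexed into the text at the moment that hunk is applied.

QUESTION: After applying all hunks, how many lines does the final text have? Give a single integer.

Hunk 1: at line 2 remove [qblng,taxee] add [wwg,lhv,jhl] -> 14 lines: mqqcy impb mfvc wwg lhv jhl kzl zswil wwf yerjy zvqid ktvr rrqnt zquw
Hunk 2: at line 8 remove [wwf,yerjy] add [vcl,vmig] -> 14 lines: mqqcy impb mfvc wwg lhv jhl kzl zswil vcl vmig zvqid ktvr rrqnt zquw
Hunk 3: at line 7 remove [zswil,vcl] add [ezi] -> 13 lines: mqqcy impb mfvc wwg lhv jhl kzl ezi vmig zvqid ktvr rrqnt zquw
Hunk 4: at line 3 remove [wwg,lhv,jhl] add [ztpk,vucyo] -> 12 lines: mqqcy impb mfvc ztpk vucyo kzl ezi vmig zvqid ktvr rrqnt zquw
Hunk 5: at line 7 remove [vmig] add [hvymm,yij] -> 13 lines: mqqcy impb mfvc ztpk vucyo kzl ezi hvymm yij zvqid ktvr rrqnt zquw
Hunk 6: at line 10 remove [ktvr] add [mbp,cbxjh,kol] -> 15 lines: mqqcy impb mfvc ztpk vucyo kzl ezi hvymm yij zvqid mbp cbxjh kol rrqnt zquw
Hunk 7: at line 6 remove [hvymm,yij] add [odk,mbq,ergl] -> 16 lines: mqqcy impb mfvc ztpk vucyo kzl ezi odk mbq ergl zvqid mbp cbxjh kol rrqnt zquw
Final line count: 16

Answer: 16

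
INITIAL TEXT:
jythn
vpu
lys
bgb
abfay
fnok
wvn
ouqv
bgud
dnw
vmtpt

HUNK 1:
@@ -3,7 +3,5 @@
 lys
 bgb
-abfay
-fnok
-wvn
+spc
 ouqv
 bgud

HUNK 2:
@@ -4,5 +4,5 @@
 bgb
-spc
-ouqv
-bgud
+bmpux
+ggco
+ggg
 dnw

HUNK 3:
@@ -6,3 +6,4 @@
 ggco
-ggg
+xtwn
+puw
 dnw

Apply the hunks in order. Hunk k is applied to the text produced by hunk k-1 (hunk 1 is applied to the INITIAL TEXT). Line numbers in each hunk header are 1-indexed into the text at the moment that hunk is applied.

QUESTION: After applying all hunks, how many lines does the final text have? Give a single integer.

Answer: 10

Derivation:
Hunk 1: at line 3 remove [abfay,fnok,wvn] add [spc] -> 9 lines: jythn vpu lys bgb spc ouqv bgud dnw vmtpt
Hunk 2: at line 4 remove [spc,ouqv,bgud] add [bmpux,ggco,ggg] -> 9 lines: jythn vpu lys bgb bmpux ggco ggg dnw vmtpt
Hunk 3: at line 6 remove [ggg] add [xtwn,puw] -> 10 lines: jythn vpu lys bgb bmpux ggco xtwn puw dnw vmtpt
Final line count: 10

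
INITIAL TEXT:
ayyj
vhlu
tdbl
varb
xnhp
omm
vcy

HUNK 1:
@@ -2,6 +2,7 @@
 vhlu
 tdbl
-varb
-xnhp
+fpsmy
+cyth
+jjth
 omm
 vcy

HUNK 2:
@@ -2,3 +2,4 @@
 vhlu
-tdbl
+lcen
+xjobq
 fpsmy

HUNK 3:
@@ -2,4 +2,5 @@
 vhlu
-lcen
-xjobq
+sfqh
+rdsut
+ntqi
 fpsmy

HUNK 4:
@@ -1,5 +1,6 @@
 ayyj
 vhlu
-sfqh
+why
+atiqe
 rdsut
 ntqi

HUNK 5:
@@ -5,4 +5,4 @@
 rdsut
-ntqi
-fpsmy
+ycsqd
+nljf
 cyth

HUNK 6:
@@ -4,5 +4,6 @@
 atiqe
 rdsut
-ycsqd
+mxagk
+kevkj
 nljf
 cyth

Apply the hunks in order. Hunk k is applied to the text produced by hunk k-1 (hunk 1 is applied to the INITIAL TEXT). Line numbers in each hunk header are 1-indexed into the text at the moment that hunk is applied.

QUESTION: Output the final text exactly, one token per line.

Answer: ayyj
vhlu
why
atiqe
rdsut
mxagk
kevkj
nljf
cyth
jjth
omm
vcy

Derivation:
Hunk 1: at line 2 remove [varb,xnhp] add [fpsmy,cyth,jjth] -> 8 lines: ayyj vhlu tdbl fpsmy cyth jjth omm vcy
Hunk 2: at line 2 remove [tdbl] add [lcen,xjobq] -> 9 lines: ayyj vhlu lcen xjobq fpsmy cyth jjth omm vcy
Hunk 3: at line 2 remove [lcen,xjobq] add [sfqh,rdsut,ntqi] -> 10 lines: ayyj vhlu sfqh rdsut ntqi fpsmy cyth jjth omm vcy
Hunk 4: at line 1 remove [sfqh] add [why,atiqe] -> 11 lines: ayyj vhlu why atiqe rdsut ntqi fpsmy cyth jjth omm vcy
Hunk 5: at line 5 remove [ntqi,fpsmy] add [ycsqd,nljf] -> 11 lines: ayyj vhlu why atiqe rdsut ycsqd nljf cyth jjth omm vcy
Hunk 6: at line 4 remove [ycsqd] add [mxagk,kevkj] -> 12 lines: ayyj vhlu why atiqe rdsut mxagk kevkj nljf cyth jjth omm vcy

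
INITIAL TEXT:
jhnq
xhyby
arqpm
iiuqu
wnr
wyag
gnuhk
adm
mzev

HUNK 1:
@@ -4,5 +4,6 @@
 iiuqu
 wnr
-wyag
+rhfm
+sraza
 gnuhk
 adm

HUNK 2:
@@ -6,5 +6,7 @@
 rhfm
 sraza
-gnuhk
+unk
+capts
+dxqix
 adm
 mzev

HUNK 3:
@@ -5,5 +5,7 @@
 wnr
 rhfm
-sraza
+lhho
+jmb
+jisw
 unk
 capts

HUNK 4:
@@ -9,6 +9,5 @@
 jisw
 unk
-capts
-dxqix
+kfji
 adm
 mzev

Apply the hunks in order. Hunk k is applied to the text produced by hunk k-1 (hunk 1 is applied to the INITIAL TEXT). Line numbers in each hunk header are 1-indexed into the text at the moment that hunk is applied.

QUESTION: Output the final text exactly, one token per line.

Hunk 1: at line 4 remove [wyag] add [rhfm,sraza] -> 10 lines: jhnq xhyby arqpm iiuqu wnr rhfm sraza gnuhk adm mzev
Hunk 2: at line 6 remove [gnuhk] add [unk,capts,dxqix] -> 12 lines: jhnq xhyby arqpm iiuqu wnr rhfm sraza unk capts dxqix adm mzev
Hunk 3: at line 5 remove [sraza] add [lhho,jmb,jisw] -> 14 lines: jhnq xhyby arqpm iiuqu wnr rhfm lhho jmb jisw unk capts dxqix adm mzev
Hunk 4: at line 9 remove [capts,dxqix] add [kfji] -> 13 lines: jhnq xhyby arqpm iiuqu wnr rhfm lhho jmb jisw unk kfji adm mzev

Answer: jhnq
xhyby
arqpm
iiuqu
wnr
rhfm
lhho
jmb
jisw
unk
kfji
adm
mzev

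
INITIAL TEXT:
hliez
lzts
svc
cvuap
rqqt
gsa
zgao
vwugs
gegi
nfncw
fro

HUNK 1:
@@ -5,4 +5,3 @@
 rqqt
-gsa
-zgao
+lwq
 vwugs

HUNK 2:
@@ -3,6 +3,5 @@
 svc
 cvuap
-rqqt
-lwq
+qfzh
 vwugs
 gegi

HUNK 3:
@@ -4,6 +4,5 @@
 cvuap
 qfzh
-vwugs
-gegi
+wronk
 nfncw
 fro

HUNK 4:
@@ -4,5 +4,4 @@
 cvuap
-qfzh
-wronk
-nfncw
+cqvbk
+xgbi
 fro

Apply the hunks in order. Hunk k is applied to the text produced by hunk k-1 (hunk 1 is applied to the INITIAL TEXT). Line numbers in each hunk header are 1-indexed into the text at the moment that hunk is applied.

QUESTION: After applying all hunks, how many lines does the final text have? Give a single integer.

Answer: 7

Derivation:
Hunk 1: at line 5 remove [gsa,zgao] add [lwq] -> 10 lines: hliez lzts svc cvuap rqqt lwq vwugs gegi nfncw fro
Hunk 2: at line 3 remove [rqqt,lwq] add [qfzh] -> 9 lines: hliez lzts svc cvuap qfzh vwugs gegi nfncw fro
Hunk 3: at line 4 remove [vwugs,gegi] add [wronk] -> 8 lines: hliez lzts svc cvuap qfzh wronk nfncw fro
Hunk 4: at line 4 remove [qfzh,wronk,nfncw] add [cqvbk,xgbi] -> 7 lines: hliez lzts svc cvuap cqvbk xgbi fro
Final line count: 7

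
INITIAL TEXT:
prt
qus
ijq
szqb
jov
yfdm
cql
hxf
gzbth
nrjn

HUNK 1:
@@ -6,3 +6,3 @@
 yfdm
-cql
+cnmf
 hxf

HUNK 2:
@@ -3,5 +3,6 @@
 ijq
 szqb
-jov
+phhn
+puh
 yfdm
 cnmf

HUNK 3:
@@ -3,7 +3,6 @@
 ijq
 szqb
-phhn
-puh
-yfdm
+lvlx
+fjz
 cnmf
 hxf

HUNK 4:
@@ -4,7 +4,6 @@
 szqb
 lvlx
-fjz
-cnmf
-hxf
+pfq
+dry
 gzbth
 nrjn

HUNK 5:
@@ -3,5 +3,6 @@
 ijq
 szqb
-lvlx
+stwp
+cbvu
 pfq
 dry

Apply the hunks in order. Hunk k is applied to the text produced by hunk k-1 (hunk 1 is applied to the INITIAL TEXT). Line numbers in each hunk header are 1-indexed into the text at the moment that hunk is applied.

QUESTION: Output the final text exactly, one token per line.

Answer: prt
qus
ijq
szqb
stwp
cbvu
pfq
dry
gzbth
nrjn

Derivation:
Hunk 1: at line 6 remove [cql] add [cnmf] -> 10 lines: prt qus ijq szqb jov yfdm cnmf hxf gzbth nrjn
Hunk 2: at line 3 remove [jov] add [phhn,puh] -> 11 lines: prt qus ijq szqb phhn puh yfdm cnmf hxf gzbth nrjn
Hunk 3: at line 3 remove [phhn,puh,yfdm] add [lvlx,fjz] -> 10 lines: prt qus ijq szqb lvlx fjz cnmf hxf gzbth nrjn
Hunk 4: at line 4 remove [fjz,cnmf,hxf] add [pfq,dry] -> 9 lines: prt qus ijq szqb lvlx pfq dry gzbth nrjn
Hunk 5: at line 3 remove [lvlx] add [stwp,cbvu] -> 10 lines: prt qus ijq szqb stwp cbvu pfq dry gzbth nrjn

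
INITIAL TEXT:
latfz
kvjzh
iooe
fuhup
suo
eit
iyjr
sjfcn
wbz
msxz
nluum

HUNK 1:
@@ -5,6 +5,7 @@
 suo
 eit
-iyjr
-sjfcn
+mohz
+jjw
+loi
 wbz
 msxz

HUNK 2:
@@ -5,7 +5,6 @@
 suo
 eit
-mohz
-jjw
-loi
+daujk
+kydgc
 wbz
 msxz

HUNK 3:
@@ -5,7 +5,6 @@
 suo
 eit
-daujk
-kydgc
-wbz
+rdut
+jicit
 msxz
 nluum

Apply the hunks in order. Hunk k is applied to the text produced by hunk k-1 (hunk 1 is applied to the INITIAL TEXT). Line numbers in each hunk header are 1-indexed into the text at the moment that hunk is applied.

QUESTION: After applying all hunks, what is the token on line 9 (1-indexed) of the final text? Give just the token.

Answer: msxz

Derivation:
Hunk 1: at line 5 remove [iyjr,sjfcn] add [mohz,jjw,loi] -> 12 lines: latfz kvjzh iooe fuhup suo eit mohz jjw loi wbz msxz nluum
Hunk 2: at line 5 remove [mohz,jjw,loi] add [daujk,kydgc] -> 11 lines: latfz kvjzh iooe fuhup suo eit daujk kydgc wbz msxz nluum
Hunk 3: at line 5 remove [daujk,kydgc,wbz] add [rdut,jicit] -> 10 lines: latfz kvjzh iooe fuhup suo eit rdut jicit msxz nluum
Final line 9: msxz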